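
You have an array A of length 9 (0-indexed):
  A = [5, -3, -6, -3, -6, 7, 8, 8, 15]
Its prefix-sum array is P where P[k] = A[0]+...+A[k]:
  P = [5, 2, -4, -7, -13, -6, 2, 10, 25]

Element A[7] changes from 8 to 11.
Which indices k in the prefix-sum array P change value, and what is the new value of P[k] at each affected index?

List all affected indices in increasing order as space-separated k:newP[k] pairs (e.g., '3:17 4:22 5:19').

Answer: 7:13 8:28

Derivation:
P[k] = A[0] + ... + A[k]
P[k] includes A[7] iff k >= 7
Affected indices: 7, 8, ..., 8; delta = 3
  P[7]: 10 + 3 = 13
  P[8]: 25 + 3 = 28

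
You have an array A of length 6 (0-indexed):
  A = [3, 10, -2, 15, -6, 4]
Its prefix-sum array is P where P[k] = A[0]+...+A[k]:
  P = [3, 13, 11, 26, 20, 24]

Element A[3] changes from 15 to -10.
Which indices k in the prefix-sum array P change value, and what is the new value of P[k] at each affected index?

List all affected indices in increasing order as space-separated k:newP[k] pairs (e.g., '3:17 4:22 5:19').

P[k] = A[0] + ... + A[k]
P[k] includes A[3] iff k >= 3
Affected indices: 3, 4, ..., 5; delta = -25
  P[3]: 26 + -25 = 1
  P[4]: 20 + -25 = -5
  P[5]: 24 + -25 = -1

Answer: 3:1 4:-5 5:-1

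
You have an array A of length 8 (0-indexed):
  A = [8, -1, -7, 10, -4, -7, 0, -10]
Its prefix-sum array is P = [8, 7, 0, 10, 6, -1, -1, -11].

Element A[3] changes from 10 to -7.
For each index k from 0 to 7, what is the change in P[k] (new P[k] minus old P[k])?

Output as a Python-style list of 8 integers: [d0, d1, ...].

Element change: A[3] 10 -> -7, delta = -17
For k < 3: P[k] unchanged, delta_P[k] = 0
For k >= 3: P[k] shifts by exactly -17
Delta array: [0, 0, 0, -17, -17, -17, -17, -17]

Answer: [0, 0, 0, -17, -17, -17, -17, -17]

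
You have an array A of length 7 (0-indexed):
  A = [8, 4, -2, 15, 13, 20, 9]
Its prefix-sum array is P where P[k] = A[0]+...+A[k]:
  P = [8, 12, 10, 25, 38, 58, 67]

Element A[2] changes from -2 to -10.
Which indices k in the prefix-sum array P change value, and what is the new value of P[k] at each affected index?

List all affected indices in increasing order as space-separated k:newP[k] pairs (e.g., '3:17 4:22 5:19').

Answer: 2:2 3:17 4:30 5:50 6:59

Derivation:
P[k] = A[0] + ... + A[k]
P[k] includes A[2] iff k >= 2
Affected indices: 2, 3, ..., 6; delta = -8
  P[2]: 10 + -8 = 2
  P[3]: 25 + -8 = 17
  P[4]: 38 + -8 = 30
  P[5]: 58 + -8 = 50
  P[6]: 67 + -8 = 59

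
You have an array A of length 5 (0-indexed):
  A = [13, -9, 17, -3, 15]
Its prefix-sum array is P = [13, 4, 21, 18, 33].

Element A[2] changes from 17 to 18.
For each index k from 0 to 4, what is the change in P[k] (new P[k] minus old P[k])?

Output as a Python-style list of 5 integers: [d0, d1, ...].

Element change: A[2] 17 -> 18, delta = 1
For k < 2: P[k] unchanged, delta_P[k] = 0
For k >= 2: P[k] shifts by exactly 1
Delta array: [0, 0, 1, 1, 1]

Answer: [0, 0, 1, 1, 1]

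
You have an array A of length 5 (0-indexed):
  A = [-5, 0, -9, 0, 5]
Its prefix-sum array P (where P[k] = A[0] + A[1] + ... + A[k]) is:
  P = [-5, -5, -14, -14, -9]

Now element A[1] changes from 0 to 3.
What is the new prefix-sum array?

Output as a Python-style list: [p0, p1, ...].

Change: A[1] 0 -> 3, delta = 3
P[k] for k < 1: unchanged (A[1] not included)
P[k] for k >= 1: shift by delta = 3
  P[0] = -5 + 0 = -5
  P[1] = -5 + 3 = -2
  P[2] = -14 + 3 = -11
  P[3] = -14 + 3 = -11
  P[4] = -9 + 3 = -6

Answer: [-5, -2, -11, -11, -6]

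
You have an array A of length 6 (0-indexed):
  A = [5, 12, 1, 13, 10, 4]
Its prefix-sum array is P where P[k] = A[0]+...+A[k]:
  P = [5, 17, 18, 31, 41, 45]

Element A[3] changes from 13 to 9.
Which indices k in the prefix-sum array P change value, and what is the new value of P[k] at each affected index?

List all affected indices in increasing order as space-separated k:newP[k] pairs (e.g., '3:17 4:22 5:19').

Answer: 3:27 4:37 5:41

Derivation:
P[k] = A[0] + ... + A[k]
P[k] includes A[3] iff k >= 3
Affected indices: 3, 4, ..., 5; delta = -4
  P[3]: 31 + -4 = 27
  P[4]: 41 + -4 = 37
  P[5]: 45 + -4 = 41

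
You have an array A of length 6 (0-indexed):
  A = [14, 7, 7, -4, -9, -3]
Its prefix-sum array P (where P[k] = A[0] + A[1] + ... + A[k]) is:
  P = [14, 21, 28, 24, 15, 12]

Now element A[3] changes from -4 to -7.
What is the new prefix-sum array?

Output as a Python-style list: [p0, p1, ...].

Change: A[3] -4 -> -7, delta = -3
P[k] for k < 3: unchanged (A[3] not included)
P[k] for k >= 3: shift by delta = -3
  P[0] = 14 + 0 = 14
  P[1] = 21 + 0 = 21
  P[2] = 28 + 0 = 28
  P[3] = 24 + -3 = 21
  P[4] = 15 + -3 = 12
  P[5] = 12 + -3 = 9

Answer: [14, 21, 28, 21, 12, 9]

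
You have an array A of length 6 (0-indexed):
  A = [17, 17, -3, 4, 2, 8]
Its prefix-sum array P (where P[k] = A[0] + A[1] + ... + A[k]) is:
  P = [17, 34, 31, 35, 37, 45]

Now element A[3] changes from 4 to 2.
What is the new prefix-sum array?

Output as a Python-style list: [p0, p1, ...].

Answer: [17, 34, 31, 33, 35, 43]

Derivation:
Change: A[3] 4 -> 2, delta = -2
P[k] for k < 3: unchanged (A[3] not included)
P[k] for k >= 3: shift by delta = -2
  P[0] = 17 + 0 = 17
  P[1] = 34 + 0 = 34
  P[2] = 31 + 0 = 31
  P[3] = 35 + -2 = 33
  P[4] = 37 + -2 = 35
  P[5] = 45 + -2 = 43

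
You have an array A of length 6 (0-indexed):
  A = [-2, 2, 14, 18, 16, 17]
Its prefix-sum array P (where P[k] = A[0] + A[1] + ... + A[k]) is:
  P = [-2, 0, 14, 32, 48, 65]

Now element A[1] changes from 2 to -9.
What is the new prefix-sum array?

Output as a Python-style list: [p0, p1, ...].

Change: A[1] 2 -> -9, delta = -11
P[k] for k < 1: unchanged (A[1] not included)
P[k] for k >= 1: shift by delta = -11
  P[0] = -2 + 0 = -2
  P[1] = 0 + -11 = -11
  P[2] = 14 + -11 = 3
  P[3] = 32 + -11 = 21
  P[4] = 48 + -11 = 37
  P[5] = 65 + -11 = 54

Answer: [-2, -11, 3, 21, 37, 54]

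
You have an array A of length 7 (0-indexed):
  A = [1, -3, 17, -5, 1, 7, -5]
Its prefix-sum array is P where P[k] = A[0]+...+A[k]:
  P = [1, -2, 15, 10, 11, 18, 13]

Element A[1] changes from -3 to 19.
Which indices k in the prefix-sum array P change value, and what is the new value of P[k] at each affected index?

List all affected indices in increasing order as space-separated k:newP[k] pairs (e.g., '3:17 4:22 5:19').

P[k] = A[0] + ... + A[k]
P[k] includes A[1] iff k >= 1
Affected indices: 1, 2, ..., 6; delta = 22
  P[1]: -2 + 22 = 20
  P[2]: 15 + 22 = 37
  P[3]: 10 + 22 = 32
  P[4]: 11 + 22 = 33
  P[5]: 18 + 22 = 40
  P[6]: 13 + 22 = 35

Answer: 1:20 2:37 3:32 4:33 5:40 6:35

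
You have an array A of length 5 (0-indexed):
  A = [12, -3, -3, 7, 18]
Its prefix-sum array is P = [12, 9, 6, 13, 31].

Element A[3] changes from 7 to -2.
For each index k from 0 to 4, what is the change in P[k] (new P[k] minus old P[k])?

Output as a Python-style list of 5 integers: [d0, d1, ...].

Element change: A[3] 7 -> -2, delta = -9
For k < 3: P[k] unchanged, delta_P[k] = 0
For k >= 3: P[k] shifts by exactly -9
Delta array: [0, 0, 0, -9, -9]

Answer: [0, 0, 0, -9, -9]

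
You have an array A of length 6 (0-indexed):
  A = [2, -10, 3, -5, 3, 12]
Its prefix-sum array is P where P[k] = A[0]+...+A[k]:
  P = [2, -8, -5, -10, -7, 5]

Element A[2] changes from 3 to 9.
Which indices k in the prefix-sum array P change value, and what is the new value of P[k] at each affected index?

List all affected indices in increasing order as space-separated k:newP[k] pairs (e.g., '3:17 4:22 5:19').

P[k] = A[0] + ... + A[k]
P[k] includes A[2] iff k >= 2
Affected indices: 2, 3, ..., 5; delta = 6
  P[2]: -5 + 6 = 1
  P[3]: -10 + 6 = -4
  P[4]: -7 + 6 = -1
  P[5]: 5 + 6 = 11

Answer: 2:1 3:-4 4:-1 5:11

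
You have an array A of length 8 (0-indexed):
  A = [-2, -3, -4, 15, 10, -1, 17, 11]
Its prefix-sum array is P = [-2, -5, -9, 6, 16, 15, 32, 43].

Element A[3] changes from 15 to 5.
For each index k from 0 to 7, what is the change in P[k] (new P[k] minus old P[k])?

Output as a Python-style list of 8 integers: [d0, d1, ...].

Element change: A[3] 15 -> 5, delta = -10
For k < 3: P[k] unchanged, delta_P[k] = 0
For k >= 3: P[k] shifts by exactly -10
Delta array: [0, 0, 0, -10, -10, -10, -10, -10]

Answer: [0, 0, 0, -10, -10, -10, -10, -10]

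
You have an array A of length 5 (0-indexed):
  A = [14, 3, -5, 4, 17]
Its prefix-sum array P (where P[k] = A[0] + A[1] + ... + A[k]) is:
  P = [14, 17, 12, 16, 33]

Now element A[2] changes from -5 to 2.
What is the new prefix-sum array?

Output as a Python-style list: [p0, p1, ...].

Answer: [14, 17, 19, 23, 40]

Derivation:
Change: A[2] -5 -> 2, delta = 7
P[k] for k < 2: unchanged (A[2] not included)
P[k] for k >= 2: shift by delta = 7
  P[0] = 14 + 0 = 14
  P[1] = 17 + 0 = 17
  P[2] = 12 + 7 = 19
  P[3] = 16 + 7 = 23
  P[4] = 33 + 7 = 40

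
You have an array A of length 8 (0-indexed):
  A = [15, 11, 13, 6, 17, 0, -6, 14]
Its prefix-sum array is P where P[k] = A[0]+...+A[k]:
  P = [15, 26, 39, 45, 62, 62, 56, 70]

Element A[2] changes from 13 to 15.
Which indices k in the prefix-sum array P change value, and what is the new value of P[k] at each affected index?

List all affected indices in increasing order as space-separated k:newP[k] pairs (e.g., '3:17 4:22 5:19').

Answer: 2:41 3:47 4:64 5:64 6:58 7:72

Derivation:
P[k] = A[0] + ... + A[k]
P[k] includes A[2] iff k >= 2
Affected indices: 2, 3, ..., 7; delta = 2
  P[2]: 39 + 2 = 41
  P[3]: 45 + 2 = 47
  P[4]: 62 + 2 = 64
  P[5]: 62 + 2 = 64
  P[6]: 56 + 2 = 58
  P[7]: 70 + 2 = 72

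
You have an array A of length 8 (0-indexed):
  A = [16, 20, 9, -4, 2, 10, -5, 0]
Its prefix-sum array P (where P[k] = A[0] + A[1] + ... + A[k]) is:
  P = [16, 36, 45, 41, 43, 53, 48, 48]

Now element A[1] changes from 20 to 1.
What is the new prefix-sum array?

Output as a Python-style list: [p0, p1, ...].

Change: A[1] 20 -> 1, delta = -19
P[k] for k < 1: unchanged (A[1] not included)
P[k] for k >= 1: shift by delta = -19
  P[0] = 16 + 0 = 16
  P[1] = 36 + -19 = 17
  P[2] = 45 + -19 = 26
  P[3] = 41 + -19 = 22
  P[4] = 43 + -19 = 24
  P[5] = 53 + -19 = 34
  P[6] = 48 + -19 = 29
  P[7] = 48 + -19 = 29

Answer: [16, 17, 26, 22, 24, 34, 29, 29]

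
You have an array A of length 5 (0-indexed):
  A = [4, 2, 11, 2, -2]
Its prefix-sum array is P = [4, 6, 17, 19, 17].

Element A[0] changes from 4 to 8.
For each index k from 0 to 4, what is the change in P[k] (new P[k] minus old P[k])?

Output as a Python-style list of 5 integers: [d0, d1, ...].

Element change: A[0] 4 -> 8, delta = 4
For k < 0: P[k] unchanged, delta_P[k] = 0
For k >= 0: P[k] shifts by exactly 4
Delta array: [4, 4, 4, 4, 4]

Answer: [4, 4, 4, 4, 4]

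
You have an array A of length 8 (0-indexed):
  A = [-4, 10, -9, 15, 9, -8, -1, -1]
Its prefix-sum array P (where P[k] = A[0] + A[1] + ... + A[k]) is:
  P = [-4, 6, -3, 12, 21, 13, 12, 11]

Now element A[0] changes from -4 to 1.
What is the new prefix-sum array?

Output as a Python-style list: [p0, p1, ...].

Answer: [1, 11, 2, 17, 26, 18, 17, 16]

Derivation:
Change: A[0] -4 -> 1, delta = 5
P[k] for k < 0: unchanged (A[0] not included)
P[k] for k >= 0: shift by delta = 5
  P[0] = -4 + 5 = 1
  P[1] = 6 + 5 = 11
  P[2] = -3 + 5 = 2
  P[3] = 12 + 5 = 17
  P[4] = 21 + 5 = 26
  P[5] = 13 + 5 = 18
  P[6] = 12 + 5 = 17
  P[7] = 11 + 5 = 16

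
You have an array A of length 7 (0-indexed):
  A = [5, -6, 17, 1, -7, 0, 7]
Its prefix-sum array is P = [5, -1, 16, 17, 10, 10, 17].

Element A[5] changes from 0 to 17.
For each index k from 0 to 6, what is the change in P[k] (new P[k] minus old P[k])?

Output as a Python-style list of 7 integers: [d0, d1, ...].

Element change: A[5] 0 -> 17, delta = 17
For k < 5: P[k] unchanged, delta_P[k] = 0
For k >= 5: P[k] shifts by exactly 17
Delta array: [0, 0, 0, 0, 0, 17, 17]

Answer: [0, 0, 0, 0, 0, 17, 17]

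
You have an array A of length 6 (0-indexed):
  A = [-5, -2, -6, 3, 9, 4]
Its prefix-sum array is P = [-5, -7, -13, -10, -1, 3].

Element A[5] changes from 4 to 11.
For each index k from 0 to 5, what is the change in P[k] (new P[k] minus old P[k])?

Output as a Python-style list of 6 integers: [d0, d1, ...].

Answer: [0, 0, 0, 0, 0, 7]

Derivation:
Element change: A[5] 4 -> 11, delta = 7
For k < 5: P[k] unchanged, delta_P[k] = 0
For k >= 5: P[k] shifts by exactly 7
Delta array: [0, 0, 0, 0, 0, 7]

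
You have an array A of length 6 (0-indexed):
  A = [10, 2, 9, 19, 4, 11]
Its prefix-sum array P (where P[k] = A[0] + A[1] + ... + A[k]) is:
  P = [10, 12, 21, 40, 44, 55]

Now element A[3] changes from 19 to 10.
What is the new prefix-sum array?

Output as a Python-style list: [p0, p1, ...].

Change: A[3] 19 -> 10, delta = -9
P[k] for k < 3: unchanged (A[3] not included)
P[k] for k >= 3: shift by delta = -9
  P[0] = 10 + 0 = 10
  P[1] = 12 + 0 = 12
  P[2] = 21 + 0 = 21
  P[3] = 40 + -9 = 31
  P[4] = 44 + -9 = 35
  P[5] = 55 + -9 = 46

Answer: [10, 12, 21, 31, 35, 46]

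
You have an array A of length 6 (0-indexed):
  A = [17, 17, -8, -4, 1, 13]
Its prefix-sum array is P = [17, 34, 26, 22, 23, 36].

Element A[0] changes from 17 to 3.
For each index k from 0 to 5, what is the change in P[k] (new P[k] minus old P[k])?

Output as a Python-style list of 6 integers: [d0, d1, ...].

Answer: [-14, -14, -14, -14, -14, -14]

Derivation:
Element change: A[0] 17 -> 3, delta = -14
For k < 0: P[k] unchanged, delta_P[k] = 0
For k >= 0: P[k] shifts by exactly -14
Delta array: [-14, -14, -14, -14, -14, -14]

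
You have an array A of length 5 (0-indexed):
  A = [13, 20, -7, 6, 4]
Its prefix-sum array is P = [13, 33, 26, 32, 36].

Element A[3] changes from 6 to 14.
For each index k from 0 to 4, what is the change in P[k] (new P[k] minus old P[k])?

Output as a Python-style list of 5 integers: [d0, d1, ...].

Element change: A[3] 6 -> 14, delta = 8
For k < 3: P[k] unchanged, delta_P[k] = 0
For k >= 3: P[k] shifts by exactly 8
Delta array: [0, 0, 0, 8, 8]

Answer: [0, 0, 0, 8, 8]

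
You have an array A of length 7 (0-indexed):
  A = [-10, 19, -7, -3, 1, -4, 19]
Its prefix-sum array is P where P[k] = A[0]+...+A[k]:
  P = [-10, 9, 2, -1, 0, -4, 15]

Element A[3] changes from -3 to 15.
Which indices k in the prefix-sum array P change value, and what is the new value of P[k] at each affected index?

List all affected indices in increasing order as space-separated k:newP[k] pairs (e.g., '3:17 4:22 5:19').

P[k] = A[0] + ... + A[k]
P[k] includes A[3] iff k >= 3
Affected indices: 3, 4, ..., 6; delta = 18
  P[3]: -1 + 18 = 17
  P[4]: 0 + 18 = 18
  P[5]: -4 + 18 = 14
  P[6]: 15 + 18 = 33

Answer: 3:17 4:18 5:14 6:33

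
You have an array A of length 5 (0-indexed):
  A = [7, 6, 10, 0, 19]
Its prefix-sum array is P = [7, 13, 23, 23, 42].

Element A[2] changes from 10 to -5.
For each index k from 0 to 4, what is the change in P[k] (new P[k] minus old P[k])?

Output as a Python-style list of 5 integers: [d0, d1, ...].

Answer: [0, 0, -15, -15, -15]

Derivation:
Element change: A[2] 10 -> -5, delta = -15
For k < 2: P[k] unchanged, delta_P[k] = 0
For k >= 2: P[k] shifts by exactly -15
Delta array: [0, 0, -15, -15, -15]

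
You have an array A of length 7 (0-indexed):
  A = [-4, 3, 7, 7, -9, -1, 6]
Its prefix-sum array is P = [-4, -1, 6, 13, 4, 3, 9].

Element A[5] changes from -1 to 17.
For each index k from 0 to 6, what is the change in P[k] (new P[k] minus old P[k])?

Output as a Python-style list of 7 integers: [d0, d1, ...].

Answer: [0, 0, 0, 0, 0, 18, 18]

Derivation:
Element change: A[5] -1 -> 17, delta = 18
For k < 5: P[k] unchanged, delta_P[k] = 0
For k >= 5: P[k] shifts by exactly 18
Delta array: [0, 0, 0, 0, 0, 18, 18]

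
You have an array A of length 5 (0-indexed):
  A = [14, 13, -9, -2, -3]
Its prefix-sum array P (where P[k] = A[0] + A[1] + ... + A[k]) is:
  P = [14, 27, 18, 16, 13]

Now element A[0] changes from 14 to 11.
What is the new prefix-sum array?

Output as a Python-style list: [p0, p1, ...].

Change: A[0] 14 -> 11, delta = -3
P[k] for k < 0: unchanged (A[0] not included)
P[k] for k >= 0: shift by delta = -3
  P[0] = 14 + -3 = 11
  P[1] = 27 + -3 = 24
  P[2] = 18 + -3 = 15
  P[3] = 16 + -3 = 13
  P[4] = 13 + -3 = 10

Answer: [11, 24, 15, 13, 10]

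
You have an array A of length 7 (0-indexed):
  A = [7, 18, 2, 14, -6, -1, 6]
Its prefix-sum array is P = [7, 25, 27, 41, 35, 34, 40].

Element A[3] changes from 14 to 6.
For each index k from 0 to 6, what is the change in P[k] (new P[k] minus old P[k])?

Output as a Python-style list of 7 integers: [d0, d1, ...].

Element change: A[3] 14 -> 6, delta = -8
For k < 3: P[k] unchanged, delta_P[k] = 0
For k >= 3: P[k] shifts by exactly -8
Delta array: [0, 0, 0, -8, -8, -8, -8]

Answer: [0, 0, 0, -8, -8, -8, -8]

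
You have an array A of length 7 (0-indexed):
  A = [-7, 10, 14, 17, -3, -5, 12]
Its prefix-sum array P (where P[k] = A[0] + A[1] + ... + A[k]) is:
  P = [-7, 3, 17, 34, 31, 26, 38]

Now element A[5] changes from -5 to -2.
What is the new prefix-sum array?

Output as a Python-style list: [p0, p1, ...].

Answer: [-7, 3, 17, 34, 31, 29, 41]

Derivation:
Change: A[5] -5 -> -2, delta = 3
P[k] for k < 5: unchanged (A[5] not included)
P[k] for k >= 5: shift by delta = 3
  P[0] = -7 + 0 = -7
  P[1] = 3 + 0 = 3
  P[2] = 17 + 0 = 17
  P[3] = 34 + 0 = 34
  P[4] = 31 + 0 = 31
  P[5] = 26 + 3 = 29
  P[6] = 38 + 3 = 41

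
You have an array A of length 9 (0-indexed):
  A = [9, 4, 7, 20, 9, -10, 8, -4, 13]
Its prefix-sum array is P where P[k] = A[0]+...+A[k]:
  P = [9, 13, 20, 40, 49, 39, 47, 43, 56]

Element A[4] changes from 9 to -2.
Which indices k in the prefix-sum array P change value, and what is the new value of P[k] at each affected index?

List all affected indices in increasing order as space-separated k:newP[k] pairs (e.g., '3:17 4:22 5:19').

Answer: 4:38 5:28 6:36 7:32 8:45

Derivation:
P[k] = A[0] + ... + A[k]
P[k] includes A[4] iff k >= 4
Affected indices: 4, 5, ..., 8; delta = -11
  P[4]: 49 + -11 = 38
  P[5]: 39 + -11 = 28
  P[6]: 47 + -11 = 36
  P[7]: 43 + -11 = 32
  P[8]: 56 + -11 = 45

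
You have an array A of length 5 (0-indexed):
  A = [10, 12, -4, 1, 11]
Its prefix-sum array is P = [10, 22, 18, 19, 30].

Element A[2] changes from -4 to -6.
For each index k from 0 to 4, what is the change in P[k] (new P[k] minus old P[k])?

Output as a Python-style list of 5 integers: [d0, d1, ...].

Element change: A[2] -4 -> -6, delta = -2
For k < 2: P[k] unchanged, delta_P[k] = 0
For k >= 2: P[k] shifts by exactly -2
Delta array: [0, 0, -2, -2, -2]

Answer: [0, 0, -2, -2, -2]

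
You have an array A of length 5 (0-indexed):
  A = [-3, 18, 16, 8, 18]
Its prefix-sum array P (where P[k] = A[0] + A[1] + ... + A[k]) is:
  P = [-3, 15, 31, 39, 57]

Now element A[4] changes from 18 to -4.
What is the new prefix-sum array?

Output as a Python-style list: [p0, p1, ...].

Change: A[4] 18 -> -4, delta = -22
P[k] for k < 4: unchanged (A[4] not included)
P[k] for k >= 4: shift by delta = -22
  P[0] = -3 + 0 = -3
  P[1] = 15 + 0 = 15
  P[2] = 31 + 0 = 31
  P[3] = 39 + 0 = 39
  P[4] = 57 + -22 = 35

Answer: [-3, 15, 31, 39, 35]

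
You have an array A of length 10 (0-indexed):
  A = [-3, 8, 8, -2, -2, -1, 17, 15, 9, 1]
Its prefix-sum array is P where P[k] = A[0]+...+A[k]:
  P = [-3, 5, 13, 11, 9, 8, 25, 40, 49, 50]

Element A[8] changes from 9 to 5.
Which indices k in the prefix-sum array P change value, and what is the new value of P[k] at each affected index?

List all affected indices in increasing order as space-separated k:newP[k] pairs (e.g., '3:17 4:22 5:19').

Answer: 8:45 9:46

Derivation:
P[k] = A[0] + ... + A[k]
P[k] includes A[8] iff k >= 8
Affected indices: 8, 9, ..., 9; delta = -4
  P[8]: 49 + -4 = 45
  P[9]: 50 + -4 = 46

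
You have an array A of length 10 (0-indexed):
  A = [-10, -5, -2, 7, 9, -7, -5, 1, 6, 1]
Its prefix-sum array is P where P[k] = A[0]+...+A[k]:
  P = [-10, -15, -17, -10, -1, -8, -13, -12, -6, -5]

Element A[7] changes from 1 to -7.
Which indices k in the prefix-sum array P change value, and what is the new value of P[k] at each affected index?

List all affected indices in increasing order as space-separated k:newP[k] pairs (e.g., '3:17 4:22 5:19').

Answer: 7:-20 8:-14 9:-13

Derivation:
P[k] = A[0] + ... + A[k]
P[k] includes A[7] iff k >= 7
Affected indices: 7, 8, ..., 9; delta = -8
  P[7]: -12 + -8 = -20
  P[8]: -6 + -8 = -14
  P[9]: -5 + -8 = -13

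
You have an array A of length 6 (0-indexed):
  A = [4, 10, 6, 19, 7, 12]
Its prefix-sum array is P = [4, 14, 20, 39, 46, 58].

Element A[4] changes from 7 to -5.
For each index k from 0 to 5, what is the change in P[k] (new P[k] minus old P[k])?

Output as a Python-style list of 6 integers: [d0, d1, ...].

Element change: A[4] 7 -> -5, delta = -12
For k < 4: P[k] unchanged, delta_P[k] = 0
For k >= 4: P[k] shifts by exactly -12
Delta array: [0, 0, 0, 0, -12, -12]

Answer: [0, 0, 0, 0, -12, -12]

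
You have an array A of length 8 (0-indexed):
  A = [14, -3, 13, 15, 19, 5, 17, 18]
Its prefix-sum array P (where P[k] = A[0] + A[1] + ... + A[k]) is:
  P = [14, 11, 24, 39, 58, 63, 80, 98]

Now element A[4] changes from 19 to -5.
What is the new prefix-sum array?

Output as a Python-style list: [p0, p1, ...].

Change: A[4] 19 -> -5, delta = -24
P[k] for k < 4: unchanged (A[4] not included)
P[k] for k >= 4: shift by delta = -24
  P[0] = 14 + 0 = 14
  P[1] = 11 + 0 = 11
  P[2] = 24 + 0 = 24
  P[3] = 39 + 0 = 39
  P[4] = 58 + -24 = 34
  P[5] = 63 + -24 = 39
  P[6] = 80 + -24 = 56
  P[7] = 98 + -24 = 74

Answer: [14, 11, 24, 39, 34, 39, 56, 74]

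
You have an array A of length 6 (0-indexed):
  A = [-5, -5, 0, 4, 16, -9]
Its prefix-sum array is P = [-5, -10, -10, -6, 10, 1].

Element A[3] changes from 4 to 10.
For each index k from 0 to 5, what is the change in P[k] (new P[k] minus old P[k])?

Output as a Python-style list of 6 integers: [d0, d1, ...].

Element change: A[3] 4 -> 10, delta = 6
For k < 3: P[k] unchanged, delta_P[k] = 0
For k >= 3: P[k] shifts by exactly 6
Delta array: [0, 0, 0, 6, 6, 6]

Answer: [0, 0, 0, 6, 6, 6]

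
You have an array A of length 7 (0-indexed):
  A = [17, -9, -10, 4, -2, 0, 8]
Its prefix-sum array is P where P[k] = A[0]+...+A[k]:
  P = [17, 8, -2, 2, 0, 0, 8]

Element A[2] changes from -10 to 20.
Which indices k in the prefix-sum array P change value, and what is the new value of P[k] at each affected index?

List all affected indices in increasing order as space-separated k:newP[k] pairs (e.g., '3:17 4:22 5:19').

Answer: 2:28 3:32 4:30 5:30 6:38

Derivation:
P[k] = A[0] + ... + A[k]
P[k] includes A[2] iff k >= 2
Affected indices: 2, 3, ..., 6; delta = 30
  P[2]: -2 + 30 = 28
  P[3]: 2 + 30 = 32
  P[4]: 0 + 30 = 30
  P[5]: 0 + 30 = 30
  P[6]: 8 + 30 = 38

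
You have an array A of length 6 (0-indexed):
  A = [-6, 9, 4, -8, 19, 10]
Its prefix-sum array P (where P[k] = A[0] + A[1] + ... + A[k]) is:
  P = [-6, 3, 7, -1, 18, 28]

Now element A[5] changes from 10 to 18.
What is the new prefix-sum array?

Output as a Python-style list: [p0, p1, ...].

Answer: [-6, 3, 7, -1, 18, 36]

Derivation:
Change: A[5] 10 -> 18, delta = 8
P[k] for k < 5: unchanged (A[5] not included)
P[k] for k >= 5: shift by delta = 8
  P[0] = -6 + 0 = -6
  P[1] = 3 + 0 = 3
  P[2] = 7 + 0 = 7
  P[3] = -1 + 0 = -1
  P[4] = 18 + 0 = 18
  P[5] = 28 + 8 = 36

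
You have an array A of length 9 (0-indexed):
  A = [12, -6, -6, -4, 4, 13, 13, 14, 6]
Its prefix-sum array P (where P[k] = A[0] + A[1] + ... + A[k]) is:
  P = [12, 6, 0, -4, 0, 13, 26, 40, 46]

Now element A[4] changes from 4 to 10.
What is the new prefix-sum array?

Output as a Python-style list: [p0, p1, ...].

Answer: [12, 6, 0, -4, 6, 19, 32, 46, 52]

Derivation:
Change: A[4] 4 -> 10, delta = 6
P[k] for k < 4: unchanged (A[4] not included)
P[k] for k >= 4: shift by delta = 6
  P[0] = 12 + 0 = 12
  P[1] = 6 + 0 = 6
  P[2] = 0 + 0 = 0
  P[3] = -4 + 0 = -4
  P[4] = 0 + 6 = 6
  P[5] = 13 + 6 = 19
  P[6] = 26 + 6 = 32
  P[7] = 40 + 6 = 46
  P[8] = 46 + 6 = 52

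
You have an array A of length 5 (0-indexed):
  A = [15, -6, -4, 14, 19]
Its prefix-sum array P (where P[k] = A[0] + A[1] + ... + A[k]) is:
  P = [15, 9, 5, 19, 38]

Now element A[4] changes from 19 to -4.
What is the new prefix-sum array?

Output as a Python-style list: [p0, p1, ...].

Answer: [15, 9, 5, 19, 15]

Derivation:
Change: A[4] 19 -> -4, delta = -23
P[k] for k < 4: unchanged (A[4] not included)
P[k] for k >= 4: shift by delta = -23
  P[0] = 15 + 0 = 15
  P[1] = 9 + 0 = 9
  P[2] = 5 + 0 = 5
  P[3] = 19 + 0 = 19
  P[4] = 38 + -23 = 15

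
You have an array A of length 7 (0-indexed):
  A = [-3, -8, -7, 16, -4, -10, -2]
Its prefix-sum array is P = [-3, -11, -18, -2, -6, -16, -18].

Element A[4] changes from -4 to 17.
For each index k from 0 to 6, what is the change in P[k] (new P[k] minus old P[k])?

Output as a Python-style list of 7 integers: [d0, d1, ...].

Answer: [0, 0, 0, 0, 21, 21, 21]

Derivation:
Element change: A[4] -4 -> 17, delta = 21
For k < 4: P[k] unchanged, delta_P[k] = 0
For k >= 4: P[k] shifts by exactly 21
Delta array: [0, 0, 0, 0, 21, 21, 21]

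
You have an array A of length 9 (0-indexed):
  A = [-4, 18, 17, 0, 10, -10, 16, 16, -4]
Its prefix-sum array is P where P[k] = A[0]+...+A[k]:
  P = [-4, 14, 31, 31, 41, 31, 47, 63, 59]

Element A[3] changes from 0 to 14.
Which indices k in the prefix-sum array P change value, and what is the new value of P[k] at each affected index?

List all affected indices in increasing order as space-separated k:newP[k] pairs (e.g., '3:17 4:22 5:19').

P[k] = A[0] + ... + A[k]
P[k] includes A[3] iff k >= 3
Affected indices: 3, 4, ..., 8; delta = 14
  P[3]: 31 + 14 = 45
  P[4]: 41 + 14 = 55
  P[5]: 31 + 14 = 45
  P[6]: 47 + 14 = 61
  P[7]: 63 + 14 = 77
  P[8]: 59 + 14 = 73

Answer: 3:45 4:55 5:45 6:61 7:77 8:73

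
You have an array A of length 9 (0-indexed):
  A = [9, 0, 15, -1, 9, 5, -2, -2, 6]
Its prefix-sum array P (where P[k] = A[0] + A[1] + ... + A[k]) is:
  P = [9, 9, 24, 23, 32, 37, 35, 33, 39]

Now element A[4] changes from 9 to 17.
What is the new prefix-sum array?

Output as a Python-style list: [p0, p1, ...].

Answer: [9, 9, 24, 23, 40, 45, 43, 41, 47]

Derivation:
Change: A[4] 9 -> 17, delta = 8
P[k] for k < 4: unchanged (A[4] not included)
P[k] for k >= 4: shift by delta = 8
  P[0] = 9 + 0 = 9
  P[1] = 9 + 0 = 9
  P[2] = 24 + 0 = 24
  P[3] = 23 + 0 = 23
  P[4] = 32 + 8 = 40
  P[5] = 37 + 8 = 45
  P[6] = 35 + 8 = 43
  P[7] = 33 + 8 = 41
  P[8] = 39 + 8 = 47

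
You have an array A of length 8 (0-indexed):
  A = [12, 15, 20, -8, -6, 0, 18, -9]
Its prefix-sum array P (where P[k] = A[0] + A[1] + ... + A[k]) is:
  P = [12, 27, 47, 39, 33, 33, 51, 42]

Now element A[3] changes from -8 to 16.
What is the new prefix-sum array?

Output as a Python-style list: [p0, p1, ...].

Change: A[3] -8 -> 16, delta = 24
P[k] for k < 3: unchanged (A[3] not included)
P[k] for k >= 3: shift by delta = 24
  P[0] = 12 + 0 = 12
  P[1] = 27 + 0 = 27
  P[2] = 47 + 0 = 47
  P[3] = 39 + 24 = 63
  P[4] = 33 + 24 = 57
  P[5] = 33 + 24 = 57
  P[6] = 51 + 24 = 75
  P[7] = 42 + 24 = 66

Answer: [12, 27, 47, 63, 57, 57, 75, 66]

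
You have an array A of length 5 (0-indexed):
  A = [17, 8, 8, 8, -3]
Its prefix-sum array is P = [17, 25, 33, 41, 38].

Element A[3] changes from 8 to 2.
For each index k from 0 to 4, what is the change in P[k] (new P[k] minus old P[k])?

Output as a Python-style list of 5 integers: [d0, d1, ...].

Element change: A[3] 8 -> 2, delta = -6
For k < 3: P[k] unchanged, delta_P[k] = 0
For k >= 3: P[k] shifts by exactly -6
Delta array: [0, 0, 0, -6, -6]

Answer: [0, 0, 0, -6, -6]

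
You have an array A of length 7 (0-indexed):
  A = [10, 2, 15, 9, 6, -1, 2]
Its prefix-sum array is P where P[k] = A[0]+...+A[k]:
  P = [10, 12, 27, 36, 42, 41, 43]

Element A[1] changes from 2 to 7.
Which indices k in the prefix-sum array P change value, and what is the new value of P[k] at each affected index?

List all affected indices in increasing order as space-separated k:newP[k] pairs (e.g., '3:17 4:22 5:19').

Answer: 1:17 2:32 3:41 4:47 5:46 6:48

Derivation:
P[k] = A[0] + ... + A[k]
P[k] includes A[1] iff k >= 1
Affected indices: 1, 2, ..., 6; delta = 5
  P[1]: 12 + 5 = 17
  P[2]: 27 + 5 = 32
  P[3]: 36 + 5 = 41
  P[4]: 42 + 5 = 47
  P[5]: 41 + 5 = 46
  P[6]: 43 + 5 = 48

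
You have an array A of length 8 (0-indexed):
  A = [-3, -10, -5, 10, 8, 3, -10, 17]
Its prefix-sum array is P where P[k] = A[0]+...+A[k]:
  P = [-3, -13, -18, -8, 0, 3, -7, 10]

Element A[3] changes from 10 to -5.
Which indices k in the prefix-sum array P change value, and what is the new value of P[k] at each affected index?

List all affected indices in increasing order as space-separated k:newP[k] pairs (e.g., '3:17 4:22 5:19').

Answer: 3:-23 4:-15 5:-12 6:-22 7:-5

Derivation:
P[k] = A[0] + ... + A[k]
P[k] includes A[3] iff k >= 3
Affected indices: 3, 4, ..., 7; delta = -15
  P[3]: -8 + -15 = -23
  P[4]: 0 + -15 = -15
  P[5]: 3 + -15 = -12
  P[6]: -7 + -15 = -22
  P[7]: 10 + -15 = -5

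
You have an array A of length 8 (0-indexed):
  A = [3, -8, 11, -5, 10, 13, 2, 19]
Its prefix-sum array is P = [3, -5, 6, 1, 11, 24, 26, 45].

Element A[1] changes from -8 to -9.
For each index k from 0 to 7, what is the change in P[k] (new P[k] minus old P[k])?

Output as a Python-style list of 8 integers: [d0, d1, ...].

Element change: A[1] -8 -> -9, delta = -1
For k < 1: P[k] unchanged, delta_P[k] = 0
For k >= 1: P[k] shifts by exactly -1
Delta array: [0, -1, -1, -1, -1, -1, -1, -1]

Answer: [0, -1, -1, -1, -1, -1, -1, -1]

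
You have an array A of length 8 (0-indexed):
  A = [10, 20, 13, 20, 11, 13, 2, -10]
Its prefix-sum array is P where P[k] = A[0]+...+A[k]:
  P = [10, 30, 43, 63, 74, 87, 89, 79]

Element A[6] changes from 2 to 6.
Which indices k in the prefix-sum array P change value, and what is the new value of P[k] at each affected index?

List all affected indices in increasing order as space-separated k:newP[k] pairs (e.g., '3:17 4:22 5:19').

Answer: 6:93 7:83

Derivation:
P[k] = A[0] + ... + A[k]
P[k] includes A[6] iff k >= 6
Affected indices: 6, 7, ..., 7; delta = 4
  P[6]: 89 + 4 = 93
  P[7]: 79 + 4 = 83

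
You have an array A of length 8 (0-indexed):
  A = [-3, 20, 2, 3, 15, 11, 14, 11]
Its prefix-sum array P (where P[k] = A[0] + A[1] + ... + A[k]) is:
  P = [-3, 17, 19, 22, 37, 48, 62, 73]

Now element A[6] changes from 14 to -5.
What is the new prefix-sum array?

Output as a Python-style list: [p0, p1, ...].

Answer: [-3, 17, 19, 22, 37, 48, 43, 54]

Derivation:
Change: A[6] 14 -> -5, delta = -19
P[k] for k < 6: unchanged (A[6] not included)
P[k] for k >= 6: shift by delta = -19
  P[0] = -3 + 0 = -3
  P[1] = 17 + 0 = 17
  P[2] = 19 + 0 = 19
  P[3] = 22 + 0 = 22
  P[4] = 37 + 0 = 37
  P[5] = 48 + 0 = 48
  P[6] = 62 + -19 = 43
  P[7] = 73 + -19 = 54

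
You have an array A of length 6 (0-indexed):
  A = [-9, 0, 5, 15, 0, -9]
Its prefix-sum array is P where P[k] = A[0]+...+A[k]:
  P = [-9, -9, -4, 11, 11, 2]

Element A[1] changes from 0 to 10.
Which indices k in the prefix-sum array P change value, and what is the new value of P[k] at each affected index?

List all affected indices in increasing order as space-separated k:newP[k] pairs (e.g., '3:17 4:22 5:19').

Answer: 1:1 2:6 3:21 4:21 5:12

Derivation:
P[k] = A[0] + ... + A[k]
P[k] includes A[1] iff k >= 1
Affected indices: 1, 2, ..., 5; delta = 10
  P[1]: -9 + 10 = 1
  P[2]: -4 + 10 = 6
  P[3]: 11 + 10 = 21
  P[4]: 11 + 10 = 21
  P[5]: 2 + 10 = 12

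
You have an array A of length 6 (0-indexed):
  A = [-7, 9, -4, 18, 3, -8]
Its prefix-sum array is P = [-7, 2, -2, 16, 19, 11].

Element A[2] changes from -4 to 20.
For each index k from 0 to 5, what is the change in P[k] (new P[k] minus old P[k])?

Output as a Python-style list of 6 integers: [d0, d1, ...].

Element change: A[2] -4 -> 20, delta = 24
For k < 2: P[k] unchanged, delta_P[k] = 0
For k >= 2: P[k] shifts by exactly 24
Delta array: [0, 0, 24, 24, 24, 24]

Answer: [0, 0, 24, 24, 24, 24]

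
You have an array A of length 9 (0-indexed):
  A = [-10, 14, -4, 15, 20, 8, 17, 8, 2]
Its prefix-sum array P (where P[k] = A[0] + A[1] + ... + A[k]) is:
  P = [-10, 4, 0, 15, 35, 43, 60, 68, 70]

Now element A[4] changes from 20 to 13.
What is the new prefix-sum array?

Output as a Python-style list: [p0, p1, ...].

Change: A[4] 20 -> 13, delta = -7
P[k] for k < 4: unchanged (A[4] not included)
P[k] for k >= 4: shift by delta = -7
  P[0] = -10 + 0 = -10
  P[1] = 4 + 0 = 4
  P[2] = 0 + 0 = 0
  P[3] = 15 + 0 = 15
  P[4] = 35 + -7 = 28
  P[5] = 43 + -7 = 36
  P[6] = 60 + -7 = 53
  P[7] = 68 + -7 = 61
  P[8] = 70 + -7 = 63

Answer: [-10, 4, 0, 15, 28, 36, 53, 61, 63]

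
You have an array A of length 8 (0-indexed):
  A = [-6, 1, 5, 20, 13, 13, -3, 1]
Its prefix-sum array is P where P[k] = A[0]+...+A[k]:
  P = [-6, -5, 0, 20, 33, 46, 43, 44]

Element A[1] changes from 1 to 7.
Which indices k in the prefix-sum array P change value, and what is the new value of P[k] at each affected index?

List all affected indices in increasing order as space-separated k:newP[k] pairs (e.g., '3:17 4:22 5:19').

P[k] = A[0] + ... + A[k]
P[k] includes A[1] iff k >= 1
Affected indices: 1, 2, ..., 7; delta = 6
  P[1]: -5 + 6 = 1
  P[2]: 0 + 6 = 6
  P[3]: 20 + 6 = 26
  P[4]: 33 + 6 = 39
  P[5]: 46 + 6 = 52
  P[6]: 43 + 6 = 49
  P[7]: 44 + 6 = 50

Answer: 1:1 2:6 3:26 4:39 5:52 6:49 7:50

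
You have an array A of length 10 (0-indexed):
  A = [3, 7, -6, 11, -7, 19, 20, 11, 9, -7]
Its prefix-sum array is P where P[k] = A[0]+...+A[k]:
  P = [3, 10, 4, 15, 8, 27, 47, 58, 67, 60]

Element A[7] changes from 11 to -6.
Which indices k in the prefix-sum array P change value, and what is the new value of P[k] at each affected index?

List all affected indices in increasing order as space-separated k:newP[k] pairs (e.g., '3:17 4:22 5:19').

P[k] = A[0] + ... + A[k]
P[k] includes A[7] iff k >= 7
Affected indices: 7, 8, ..., 9; delta = -17
  P[7]: 58 + -17 = 41
  P[8]: 67 + -17 = 50
  P[9]: 60 + -17 = 43

Answer: 7:41 8:50 9:43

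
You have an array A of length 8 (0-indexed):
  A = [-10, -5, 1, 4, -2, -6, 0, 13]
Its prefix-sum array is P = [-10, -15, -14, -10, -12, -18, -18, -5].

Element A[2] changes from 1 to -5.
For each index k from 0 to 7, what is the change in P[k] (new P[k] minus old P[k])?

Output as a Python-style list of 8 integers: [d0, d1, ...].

Element change: A[2] 1 -> -5, delta = -6
For k < 2: P[k] unchanged, delta_P[k] = 0
For k >= 2: P[k] shifts by exactly -6
Delta array: [0, 0, -6, -6, -6, -6, -6, -6]

Answer: [0, 0, -6, -6, -6, -6, -6, -6]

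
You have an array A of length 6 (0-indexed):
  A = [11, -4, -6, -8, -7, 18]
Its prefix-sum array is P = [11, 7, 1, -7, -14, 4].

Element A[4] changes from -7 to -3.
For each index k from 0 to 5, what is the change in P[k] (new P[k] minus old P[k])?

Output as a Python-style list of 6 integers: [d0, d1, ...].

Answer: [0, 0, 0, 0, 4, 4]

Derivation:
Element change: A[4] -7 -> -3, delta = 4
For k < 4: P[k] unchanged, delta_P[k] = 0
For k >= 4: P[k] shifts by exactly 4
Delta array: [0, 0, 0, 0, 4, 4]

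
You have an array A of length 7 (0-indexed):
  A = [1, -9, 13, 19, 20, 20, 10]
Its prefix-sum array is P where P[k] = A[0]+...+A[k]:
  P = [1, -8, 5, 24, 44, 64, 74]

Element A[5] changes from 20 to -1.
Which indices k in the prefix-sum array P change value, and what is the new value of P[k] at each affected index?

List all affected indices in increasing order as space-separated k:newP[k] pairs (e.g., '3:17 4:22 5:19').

P[k] = A[0] + ... + A[k]
P[k] includes A[5] iff k >= 5
Affected indices: 5, 6, ..., 6; delta = -21
  P[5]: 64 + -21 = 43
  P[6]: 74 + -21 = 53

Answer: 5:43 6:53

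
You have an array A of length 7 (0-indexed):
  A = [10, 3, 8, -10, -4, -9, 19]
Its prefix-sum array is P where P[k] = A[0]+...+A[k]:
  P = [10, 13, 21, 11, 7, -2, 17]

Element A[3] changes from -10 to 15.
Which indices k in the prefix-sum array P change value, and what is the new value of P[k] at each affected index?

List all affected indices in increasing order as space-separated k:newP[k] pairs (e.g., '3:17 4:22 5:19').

P[k] = A[0] + ... + A[k]
P[k] includes A[3] iff k >= 3
Affected indices: 3, 4, ..., 6; delta = 25
  P[3]: 11 + 25 = 36
  P[4]: 7 + 25 = 32
  P[5]: -2 + 25 = 23
  P[6]: 17 + 25 = 42

Answer: 3:36 4:32 5:23 6:42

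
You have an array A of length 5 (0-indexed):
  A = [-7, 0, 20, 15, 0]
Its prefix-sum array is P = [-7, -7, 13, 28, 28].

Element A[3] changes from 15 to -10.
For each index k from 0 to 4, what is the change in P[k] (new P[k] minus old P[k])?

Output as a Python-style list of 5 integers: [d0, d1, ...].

Answer: [0, 0, 0, -25, -25]

Derivation:
Element change: A[3] 15 -> -10, delta = -25
For k < 3: P[k] unchanged, delta_P[k] = 0
For k >= 3: P[k] shifts by exactly -25
Delta array: [0, 0, 0, -25, -25]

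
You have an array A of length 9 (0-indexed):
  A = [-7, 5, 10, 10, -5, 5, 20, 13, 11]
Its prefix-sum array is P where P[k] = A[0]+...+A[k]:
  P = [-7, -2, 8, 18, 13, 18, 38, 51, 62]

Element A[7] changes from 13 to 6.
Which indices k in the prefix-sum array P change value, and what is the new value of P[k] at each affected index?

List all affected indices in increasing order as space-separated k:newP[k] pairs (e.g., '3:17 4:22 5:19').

P[k] = A[0] + ... + A[k]
P[k] includes A[7] iff k >= 7
Affected indices: 7, 8, ..., 8; delta = -7
  P[7]: 51 + -7 = 44
  P[8]: 62 + -7 = 55

Answer: 7:44 8:55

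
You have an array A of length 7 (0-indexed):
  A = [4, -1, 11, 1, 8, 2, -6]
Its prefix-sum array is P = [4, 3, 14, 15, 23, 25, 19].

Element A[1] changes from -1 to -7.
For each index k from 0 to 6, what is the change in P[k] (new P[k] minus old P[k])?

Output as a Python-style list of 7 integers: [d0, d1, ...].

Element change: A[1] -1 -> -7, delta = -6
For k < 1: P[k] unchanged, delta_P[k] = 0
For k >= 1: P[k] shifts by exactly -6
Delta array: [0, -6, -6, -6, -6, -6, -6]

Answer: [0, -6, -6, -6, -6, -6, -6]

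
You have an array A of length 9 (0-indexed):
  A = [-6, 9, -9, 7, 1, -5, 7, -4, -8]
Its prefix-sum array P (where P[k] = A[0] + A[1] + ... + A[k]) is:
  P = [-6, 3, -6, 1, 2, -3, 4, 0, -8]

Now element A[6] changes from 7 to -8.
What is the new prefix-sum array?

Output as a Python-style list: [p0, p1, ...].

Answer: [-6, 3, -6, 1, 2, -3, -11, -15, -23]

Derivation:
Change: A[6] 7 -> -8, delta = -15
P[k] for k < 6: unchanged (A[6] not included)
P[k] for k >= 6: shift by delta = -15
  P[0] = -6 + 0 = -6
  P[1] = 3 + 0 = 3
  P[2] = -6 + 0 = -6
  P[3] = 1 + 0 = 1
  P[4] = 2 + 0 = 2
  P[5] = -3 + 0 = -3
  P[6] = 4 + -15 = -11
  P[7] = 0 + -15 = -15
  P[8] = -8 + -15 = -23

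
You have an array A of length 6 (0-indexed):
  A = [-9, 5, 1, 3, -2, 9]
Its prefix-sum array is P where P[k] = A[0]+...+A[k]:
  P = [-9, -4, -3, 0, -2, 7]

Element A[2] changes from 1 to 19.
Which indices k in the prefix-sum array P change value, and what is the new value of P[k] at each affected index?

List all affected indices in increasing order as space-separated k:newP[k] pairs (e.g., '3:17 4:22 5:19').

Answer: 2:15 3:18 4:16 5:25

Derivation:
P[k] = A[0] + ... + A[k]
P[k] includes A[2] iff k >= 2
Affected indices: 2, 3, ..., 5; delta = 18
  P[2]: -3 + 18 = 15
  P[3]: 0 + 18 = 18
  P[4]: -2 + 18 = 16
  P[5]: 7 + 18 = 25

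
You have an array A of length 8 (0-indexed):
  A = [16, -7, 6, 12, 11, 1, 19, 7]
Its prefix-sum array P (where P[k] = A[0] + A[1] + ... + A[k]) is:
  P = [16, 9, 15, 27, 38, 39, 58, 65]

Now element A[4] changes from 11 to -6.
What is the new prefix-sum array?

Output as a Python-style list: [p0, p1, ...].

Answer: [16, 9, 15, 27, 21, 22, 41, 48]

Derivation:
Change: A[4] 11 -> -6, delta = -17
P[k] for k < 4: unchanged (A[4] not included)
P[k] for k >= 4: shift by delta = -17
  P[0] = 16 + 0 = 16
  P[1] = 9 + 0 = 9
  P[2] = 15 + 0 = 15
  P[3] = 27 + 0 = 27
  P[4] = 38 + -17 = 21
  P[5] = 39 + -17 = 22
  P[6] = 58 + -17 = 41
  P[7] = 65 + -17 = 48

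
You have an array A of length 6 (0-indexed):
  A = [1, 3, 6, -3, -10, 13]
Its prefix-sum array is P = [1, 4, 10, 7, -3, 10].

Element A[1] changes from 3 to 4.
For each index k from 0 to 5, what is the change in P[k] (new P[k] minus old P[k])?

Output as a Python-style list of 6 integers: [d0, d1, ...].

Answer: [0, 1, 1, 1, 1, 1]

Derivation:
Element change: A[1] 3 -> 4, delta = 1
For k < 1: P[k] unchanged, delta_P[k] = 0
For k >= 1: P[k] shifts by exactly 1
Delta array: [0, 1, 1, 1, 1, 1]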